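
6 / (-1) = -6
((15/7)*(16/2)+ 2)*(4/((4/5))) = 670/7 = 95.71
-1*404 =-404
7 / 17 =0.41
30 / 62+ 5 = 170 / 31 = 5.48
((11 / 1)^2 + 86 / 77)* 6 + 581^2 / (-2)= -25879361 / 154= -168047.80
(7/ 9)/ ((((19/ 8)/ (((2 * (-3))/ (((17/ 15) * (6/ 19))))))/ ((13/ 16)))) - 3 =-761/ 102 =-7.46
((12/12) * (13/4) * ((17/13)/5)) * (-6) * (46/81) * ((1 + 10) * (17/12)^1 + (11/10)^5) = -2016837823/40500000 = -49.80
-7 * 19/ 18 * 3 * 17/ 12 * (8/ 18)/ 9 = -2261/ 1458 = -1.55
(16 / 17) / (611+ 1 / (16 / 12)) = 64 / 41599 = 0.00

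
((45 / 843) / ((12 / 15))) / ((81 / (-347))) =-8675 / 30348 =-0.29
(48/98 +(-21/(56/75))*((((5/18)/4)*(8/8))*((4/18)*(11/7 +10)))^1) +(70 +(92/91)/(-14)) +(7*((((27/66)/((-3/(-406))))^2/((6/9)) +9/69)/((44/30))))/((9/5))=12256.61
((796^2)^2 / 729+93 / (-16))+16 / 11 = 70658584881113 / 128304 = 550712252.78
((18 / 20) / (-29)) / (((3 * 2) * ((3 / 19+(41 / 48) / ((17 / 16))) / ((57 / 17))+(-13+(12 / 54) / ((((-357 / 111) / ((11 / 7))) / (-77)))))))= 128877 / 108453620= 0.00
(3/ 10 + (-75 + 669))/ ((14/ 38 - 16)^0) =5943/ 10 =594.30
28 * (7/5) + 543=2911/5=582.20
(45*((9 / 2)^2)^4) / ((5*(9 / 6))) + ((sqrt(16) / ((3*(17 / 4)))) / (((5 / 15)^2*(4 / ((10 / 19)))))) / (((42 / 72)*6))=291985939263 / 289408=1008907.63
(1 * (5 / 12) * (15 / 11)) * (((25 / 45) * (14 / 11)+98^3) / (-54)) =-1164725975 / 117612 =-9903.12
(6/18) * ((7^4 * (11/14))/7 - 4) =177/2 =88.50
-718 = -718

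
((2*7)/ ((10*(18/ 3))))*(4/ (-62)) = -7/ 465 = -0.02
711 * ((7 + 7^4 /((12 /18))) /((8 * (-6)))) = -1710429 /32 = -53450.91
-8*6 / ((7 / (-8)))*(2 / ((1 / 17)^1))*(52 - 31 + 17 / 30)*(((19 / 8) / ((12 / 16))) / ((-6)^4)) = 835924 / 8505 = 98.29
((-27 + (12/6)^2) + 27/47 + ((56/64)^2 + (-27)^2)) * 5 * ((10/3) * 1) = 53191975/4512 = 11789.00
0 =0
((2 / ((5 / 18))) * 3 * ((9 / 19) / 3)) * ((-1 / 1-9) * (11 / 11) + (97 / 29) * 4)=31752 / 2755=11.53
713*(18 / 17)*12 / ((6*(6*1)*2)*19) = 2139 / 323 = 6.62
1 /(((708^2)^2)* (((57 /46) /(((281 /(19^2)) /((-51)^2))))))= 6463 /6723965011029664896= 0.00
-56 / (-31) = 56 / 31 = 1.81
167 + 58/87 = 167.67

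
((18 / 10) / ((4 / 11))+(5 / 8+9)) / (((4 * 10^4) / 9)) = 5247 / 1600000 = 0.00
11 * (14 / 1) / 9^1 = 154 / 9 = 17.11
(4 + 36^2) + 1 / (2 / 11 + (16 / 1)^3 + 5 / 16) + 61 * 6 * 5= 3130.00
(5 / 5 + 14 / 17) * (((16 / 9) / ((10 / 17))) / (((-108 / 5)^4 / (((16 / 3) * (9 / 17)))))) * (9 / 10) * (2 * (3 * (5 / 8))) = 3875 / 16061328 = 0.00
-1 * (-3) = 3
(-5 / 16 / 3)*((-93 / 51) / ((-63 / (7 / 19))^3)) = -155 / 4080172176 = -0.00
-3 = -3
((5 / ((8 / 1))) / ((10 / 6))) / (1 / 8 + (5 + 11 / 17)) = 51 / 785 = 0.06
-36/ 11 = -3.27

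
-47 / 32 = -1.47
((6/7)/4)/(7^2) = 3/686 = 0.00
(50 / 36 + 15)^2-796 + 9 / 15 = -853423 / 1620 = -526.80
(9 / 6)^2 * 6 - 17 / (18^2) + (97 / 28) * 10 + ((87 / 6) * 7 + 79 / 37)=12732199 / 83916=151.73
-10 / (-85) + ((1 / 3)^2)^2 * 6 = 88 / 459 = 0.19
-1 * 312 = -312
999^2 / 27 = 36963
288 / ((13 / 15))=4320 / 13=332.31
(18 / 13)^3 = 5832 / 2197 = 2.65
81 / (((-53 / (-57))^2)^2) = 855036081 / 7890481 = 108.36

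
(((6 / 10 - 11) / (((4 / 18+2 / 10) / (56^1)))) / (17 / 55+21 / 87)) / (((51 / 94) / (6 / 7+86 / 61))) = -90562517760 / 8649617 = -10470.12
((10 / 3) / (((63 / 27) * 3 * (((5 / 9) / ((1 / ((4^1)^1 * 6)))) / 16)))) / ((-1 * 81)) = -4 / 567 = -0.01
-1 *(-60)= 60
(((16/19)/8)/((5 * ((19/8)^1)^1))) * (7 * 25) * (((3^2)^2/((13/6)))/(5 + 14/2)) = 22680/4693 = 4.83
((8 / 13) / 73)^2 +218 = 218.00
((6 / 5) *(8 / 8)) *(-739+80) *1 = -3954 / 5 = -790.80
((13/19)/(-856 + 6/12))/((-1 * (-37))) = -0.00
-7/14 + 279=557/2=278.50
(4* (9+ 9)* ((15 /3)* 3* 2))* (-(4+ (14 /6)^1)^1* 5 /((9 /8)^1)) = -60800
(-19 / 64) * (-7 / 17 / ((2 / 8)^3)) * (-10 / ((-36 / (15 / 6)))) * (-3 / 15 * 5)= -3325 / 612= -5.43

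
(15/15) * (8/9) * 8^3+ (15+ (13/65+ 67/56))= 1188199/2520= 471.51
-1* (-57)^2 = -3249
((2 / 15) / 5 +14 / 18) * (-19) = -3439 / 225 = -15.28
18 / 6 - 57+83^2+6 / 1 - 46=6795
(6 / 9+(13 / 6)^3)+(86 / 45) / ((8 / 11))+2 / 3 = 15263 / 1080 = 14.13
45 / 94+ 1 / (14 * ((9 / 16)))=3587 / 5922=0.61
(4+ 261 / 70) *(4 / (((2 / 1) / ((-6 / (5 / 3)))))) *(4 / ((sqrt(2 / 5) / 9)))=-175284 *sqrt(10) / 175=-3167.41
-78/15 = -26/5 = -5.20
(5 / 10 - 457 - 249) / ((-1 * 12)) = 58.79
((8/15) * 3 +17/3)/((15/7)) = 3.39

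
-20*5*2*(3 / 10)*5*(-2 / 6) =100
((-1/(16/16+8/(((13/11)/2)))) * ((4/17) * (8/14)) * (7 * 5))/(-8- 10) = 520/28917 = 0.02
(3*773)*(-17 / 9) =-13141 / 3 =-4380.33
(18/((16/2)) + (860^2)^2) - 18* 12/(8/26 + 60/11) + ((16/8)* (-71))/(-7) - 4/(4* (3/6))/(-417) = 657847329426506813/1202628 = 547008159985.06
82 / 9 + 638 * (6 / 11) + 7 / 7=3223 / 9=358.11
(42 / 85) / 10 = 21 / 425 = 0.05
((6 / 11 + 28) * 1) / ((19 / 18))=5652 / 209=27.04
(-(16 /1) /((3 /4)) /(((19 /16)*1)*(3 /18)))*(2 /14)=-2048 /133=-15.40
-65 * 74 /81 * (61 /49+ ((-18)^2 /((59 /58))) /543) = -4609687550 /42384951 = -108.76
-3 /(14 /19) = -57 /14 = -4.07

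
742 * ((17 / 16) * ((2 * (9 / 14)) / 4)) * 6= 24327 / 16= 1520.44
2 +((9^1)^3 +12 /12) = 732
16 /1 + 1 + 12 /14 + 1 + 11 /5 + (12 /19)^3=5115563 /240065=21.31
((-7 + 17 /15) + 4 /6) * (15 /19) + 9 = 4.89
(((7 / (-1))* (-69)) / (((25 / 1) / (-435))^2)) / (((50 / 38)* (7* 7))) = 9922959 / 4375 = 2268.10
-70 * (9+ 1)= -700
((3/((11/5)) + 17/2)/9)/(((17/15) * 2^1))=1085/2244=0.48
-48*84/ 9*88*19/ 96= -23408/ 3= -7802.67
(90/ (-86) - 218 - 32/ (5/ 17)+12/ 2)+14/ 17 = -1173339/ 3655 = -321.02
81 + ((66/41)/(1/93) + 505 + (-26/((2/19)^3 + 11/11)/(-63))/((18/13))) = 117493744607/159637149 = 736.01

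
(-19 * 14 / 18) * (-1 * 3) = 44.33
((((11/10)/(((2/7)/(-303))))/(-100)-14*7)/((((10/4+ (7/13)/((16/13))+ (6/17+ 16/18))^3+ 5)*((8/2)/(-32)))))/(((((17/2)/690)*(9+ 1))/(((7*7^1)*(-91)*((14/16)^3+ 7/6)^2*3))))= -29690070277108826031993/9154110826808000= -3243359.28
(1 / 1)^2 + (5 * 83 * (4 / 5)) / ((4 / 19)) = 1578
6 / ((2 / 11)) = 33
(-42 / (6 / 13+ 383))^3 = -162771336 / 123878371625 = -0.00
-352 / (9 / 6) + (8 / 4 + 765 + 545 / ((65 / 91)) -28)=3802 / 3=1267.33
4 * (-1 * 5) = -20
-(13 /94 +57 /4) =-2705 /188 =-14.39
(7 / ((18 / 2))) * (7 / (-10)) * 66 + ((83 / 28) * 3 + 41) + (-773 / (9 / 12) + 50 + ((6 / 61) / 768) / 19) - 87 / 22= -55439846687 / 57115520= -970.66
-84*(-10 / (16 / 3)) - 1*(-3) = 321 / 2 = 160.50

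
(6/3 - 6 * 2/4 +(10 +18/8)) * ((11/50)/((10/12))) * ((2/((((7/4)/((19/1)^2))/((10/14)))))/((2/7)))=107217/35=3063.34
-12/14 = -6/7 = -0.86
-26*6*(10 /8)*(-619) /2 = 120705 /2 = 60352.50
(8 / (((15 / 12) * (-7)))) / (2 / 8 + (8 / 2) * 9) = -128 / 5075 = -0.03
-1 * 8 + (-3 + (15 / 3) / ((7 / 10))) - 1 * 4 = -7.86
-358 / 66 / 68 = -179 / 2244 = -0.08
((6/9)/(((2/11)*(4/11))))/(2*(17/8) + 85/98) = 5929/3009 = 1.97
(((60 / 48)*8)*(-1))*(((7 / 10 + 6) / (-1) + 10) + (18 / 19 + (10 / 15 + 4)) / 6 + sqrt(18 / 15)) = -7243 / 171 - 2*sqrt(30) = -53.31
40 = 40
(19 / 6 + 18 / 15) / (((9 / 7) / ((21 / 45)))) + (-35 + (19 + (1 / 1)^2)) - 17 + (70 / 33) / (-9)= -1365491 / 44550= -30.65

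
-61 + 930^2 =864839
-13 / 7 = -1.86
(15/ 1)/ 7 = 15/ 7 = 2.14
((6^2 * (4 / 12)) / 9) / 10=0.13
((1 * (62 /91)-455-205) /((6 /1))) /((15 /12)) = -119996 /1365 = -87.91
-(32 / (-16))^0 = -1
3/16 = 0.19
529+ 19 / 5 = 2664 / 5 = 532.80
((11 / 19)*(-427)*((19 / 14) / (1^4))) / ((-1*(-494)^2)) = 671 / 488072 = 0.00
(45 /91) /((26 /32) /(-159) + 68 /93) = 1182960 /1736917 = 0.68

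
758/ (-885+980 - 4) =758/ 91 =8.33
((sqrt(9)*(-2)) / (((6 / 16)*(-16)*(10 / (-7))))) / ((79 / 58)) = -203 / 395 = -0.51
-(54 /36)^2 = -9 /4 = -2.25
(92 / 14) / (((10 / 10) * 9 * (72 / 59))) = 1357 / 2268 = 0.60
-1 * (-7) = 7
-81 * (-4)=324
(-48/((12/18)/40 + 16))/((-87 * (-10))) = -96/27869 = -0.00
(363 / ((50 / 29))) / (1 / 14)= 73689 / 25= 2947.56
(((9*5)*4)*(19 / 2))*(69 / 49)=117990 / 49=2407.96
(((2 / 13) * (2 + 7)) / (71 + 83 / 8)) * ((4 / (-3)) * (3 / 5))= -192 / 14105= -0.01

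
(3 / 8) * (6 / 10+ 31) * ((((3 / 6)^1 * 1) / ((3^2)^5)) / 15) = 79 / 11809800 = 0.00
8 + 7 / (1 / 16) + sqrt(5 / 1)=sqrt(5) + 120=122.24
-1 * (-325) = 325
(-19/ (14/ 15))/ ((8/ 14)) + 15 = -165/ 8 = -20.62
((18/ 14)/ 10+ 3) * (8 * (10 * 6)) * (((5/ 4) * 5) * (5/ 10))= 4692.86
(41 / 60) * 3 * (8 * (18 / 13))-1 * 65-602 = -41879 / 65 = -644.29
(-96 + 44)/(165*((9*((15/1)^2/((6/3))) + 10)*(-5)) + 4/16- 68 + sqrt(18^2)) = 16/259573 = 0.00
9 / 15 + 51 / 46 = 393 / 230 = 1.71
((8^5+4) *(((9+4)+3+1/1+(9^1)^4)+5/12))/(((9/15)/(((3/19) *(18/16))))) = 9701454195/152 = 63825356.55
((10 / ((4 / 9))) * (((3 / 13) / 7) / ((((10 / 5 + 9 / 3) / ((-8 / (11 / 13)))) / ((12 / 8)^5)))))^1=-6561 / 616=-10.65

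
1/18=0.06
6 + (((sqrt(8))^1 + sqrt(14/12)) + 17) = sqrt(42)/6 + 2 * sqrt(2) + 23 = 26.91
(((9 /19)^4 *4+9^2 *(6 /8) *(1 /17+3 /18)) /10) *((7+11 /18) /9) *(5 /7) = 416678239 /496262368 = 0.84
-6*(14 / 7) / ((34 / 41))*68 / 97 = -10.14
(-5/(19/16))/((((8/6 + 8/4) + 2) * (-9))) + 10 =10.09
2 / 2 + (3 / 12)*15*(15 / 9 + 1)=11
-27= -27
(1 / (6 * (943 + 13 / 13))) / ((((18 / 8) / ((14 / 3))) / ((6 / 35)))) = 1 / 15930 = 0.00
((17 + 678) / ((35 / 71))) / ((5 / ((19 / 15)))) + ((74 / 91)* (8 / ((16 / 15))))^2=244927388 / 621075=394.36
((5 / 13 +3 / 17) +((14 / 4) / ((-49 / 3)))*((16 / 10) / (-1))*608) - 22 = 1446586 / 7735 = 187.02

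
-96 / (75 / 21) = -672 / 25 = -26.88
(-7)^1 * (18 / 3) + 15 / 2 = -69 / 2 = -34.50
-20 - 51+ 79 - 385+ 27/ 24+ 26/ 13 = -2991/ 8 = -373.88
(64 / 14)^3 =32768 / 343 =95.53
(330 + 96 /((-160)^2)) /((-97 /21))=-5544063 /77600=-71.44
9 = 9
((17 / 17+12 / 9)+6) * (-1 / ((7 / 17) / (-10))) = 4250 / 21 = 202.38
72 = 72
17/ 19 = 0.89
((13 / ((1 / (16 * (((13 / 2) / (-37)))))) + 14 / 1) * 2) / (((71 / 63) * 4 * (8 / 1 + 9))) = -26271 / 44659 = -0.59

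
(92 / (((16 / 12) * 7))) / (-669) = -23 / 1561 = -0.01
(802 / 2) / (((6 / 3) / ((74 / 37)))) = 401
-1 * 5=-5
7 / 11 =0.64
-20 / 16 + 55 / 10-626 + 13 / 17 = -42227 / 68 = -620.99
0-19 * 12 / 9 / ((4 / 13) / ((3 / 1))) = -247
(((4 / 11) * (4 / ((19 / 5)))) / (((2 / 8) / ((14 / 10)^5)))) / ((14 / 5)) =76832 / 26125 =2.94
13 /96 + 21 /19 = 2263 /1824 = 1.24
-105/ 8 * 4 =-105/ 2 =-52.50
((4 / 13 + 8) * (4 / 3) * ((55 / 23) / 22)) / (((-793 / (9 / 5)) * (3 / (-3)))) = 648 / 237107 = 0.00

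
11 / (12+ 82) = 11 / 94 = 0.12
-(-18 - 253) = 271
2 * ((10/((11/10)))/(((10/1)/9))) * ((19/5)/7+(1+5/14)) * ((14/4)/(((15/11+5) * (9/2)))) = 19/5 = 3.80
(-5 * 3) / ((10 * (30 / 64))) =-3.20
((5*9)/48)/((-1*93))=-5/496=-0.01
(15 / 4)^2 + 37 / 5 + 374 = 31637 / 80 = 395.46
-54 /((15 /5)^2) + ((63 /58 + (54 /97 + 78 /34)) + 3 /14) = -618843 /334747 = -1.85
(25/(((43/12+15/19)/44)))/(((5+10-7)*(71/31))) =971850/70787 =13.73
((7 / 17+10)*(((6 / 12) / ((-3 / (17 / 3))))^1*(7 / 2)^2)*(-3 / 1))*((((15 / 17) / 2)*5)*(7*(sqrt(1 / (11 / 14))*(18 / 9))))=1517775*sqrt(154) / 1496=12590.30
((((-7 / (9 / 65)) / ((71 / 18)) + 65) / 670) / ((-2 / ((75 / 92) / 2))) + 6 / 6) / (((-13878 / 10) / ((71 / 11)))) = -17227885 / 3763935648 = -0.00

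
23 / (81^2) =23 / 6561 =0.00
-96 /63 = -32 /21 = -1.52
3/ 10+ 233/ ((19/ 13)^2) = 394853/ 3610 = 109.38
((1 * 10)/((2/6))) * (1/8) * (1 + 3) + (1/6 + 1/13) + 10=1969/78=25.24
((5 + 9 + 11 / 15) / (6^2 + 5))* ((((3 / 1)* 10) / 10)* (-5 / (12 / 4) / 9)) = -221 / 1107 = -0.20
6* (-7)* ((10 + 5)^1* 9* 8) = -45360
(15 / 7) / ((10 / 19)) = 57 / 14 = 4.07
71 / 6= 11.83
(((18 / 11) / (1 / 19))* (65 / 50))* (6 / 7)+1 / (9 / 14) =125432 / 3465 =36.20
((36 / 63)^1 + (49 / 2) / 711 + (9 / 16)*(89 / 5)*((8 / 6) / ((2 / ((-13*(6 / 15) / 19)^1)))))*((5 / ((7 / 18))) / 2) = -11545717 / 1470980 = -7.85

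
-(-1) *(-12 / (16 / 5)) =-15 / 4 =-3.75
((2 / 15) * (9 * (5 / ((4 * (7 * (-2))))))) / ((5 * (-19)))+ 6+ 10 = 42563 / 2660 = 16.00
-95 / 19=-5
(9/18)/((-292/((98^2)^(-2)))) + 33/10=888793958971/269331502720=3.30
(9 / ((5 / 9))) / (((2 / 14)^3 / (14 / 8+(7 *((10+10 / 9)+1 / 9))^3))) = 96971455945 / 36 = 2693651554.03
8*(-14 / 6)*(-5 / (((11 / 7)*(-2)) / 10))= -9800 / 33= -296.97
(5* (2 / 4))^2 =25 / 4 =6.25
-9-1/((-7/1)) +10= 1.14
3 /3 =1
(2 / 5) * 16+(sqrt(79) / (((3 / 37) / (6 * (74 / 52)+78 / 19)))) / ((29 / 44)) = 32 / 5+1694748 * sqrt(79) / 7163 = 2109.32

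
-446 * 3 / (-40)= 669 / 20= 33.45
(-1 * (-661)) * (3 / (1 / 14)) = 27762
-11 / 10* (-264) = 1452 / 5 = 290.40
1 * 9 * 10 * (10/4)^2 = 1125/2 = 562.50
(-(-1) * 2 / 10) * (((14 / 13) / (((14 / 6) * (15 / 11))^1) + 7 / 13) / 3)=19 / 325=0.06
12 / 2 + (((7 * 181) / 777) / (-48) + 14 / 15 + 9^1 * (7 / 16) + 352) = 4832987 / 13320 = 362.84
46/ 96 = 0.48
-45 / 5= -9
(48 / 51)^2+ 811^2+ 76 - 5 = 190102144 / 289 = 657792.89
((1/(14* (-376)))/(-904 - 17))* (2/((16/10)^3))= 125/1241124864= 0.00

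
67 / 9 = 7.44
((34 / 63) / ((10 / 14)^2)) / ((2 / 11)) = 5.82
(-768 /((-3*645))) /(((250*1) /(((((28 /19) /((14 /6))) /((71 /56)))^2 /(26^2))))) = 4816896 /8265308666875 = 0.00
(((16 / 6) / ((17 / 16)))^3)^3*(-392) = -3615561838447072116736 / 2334165173090451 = -1548974.29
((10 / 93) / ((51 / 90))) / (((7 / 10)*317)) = 1000 / 1169413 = 0.00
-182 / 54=-91 / 27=-3.37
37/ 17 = 2.18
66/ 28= 33/ 14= 2.36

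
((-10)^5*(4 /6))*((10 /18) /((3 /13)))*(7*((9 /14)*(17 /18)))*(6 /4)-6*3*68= -27658048 /27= -1024372.15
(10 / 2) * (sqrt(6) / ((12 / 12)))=5 * sqrt(6)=12.25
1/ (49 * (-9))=-1/ 441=-0.00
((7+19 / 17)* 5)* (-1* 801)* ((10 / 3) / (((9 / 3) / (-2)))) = 1228200 / 17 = 72247.06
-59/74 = -0.80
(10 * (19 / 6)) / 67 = 95 / 201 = 0.47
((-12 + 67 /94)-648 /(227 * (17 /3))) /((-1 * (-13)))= -0.91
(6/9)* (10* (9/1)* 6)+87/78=361.12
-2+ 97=95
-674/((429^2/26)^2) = -2696/200420649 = -0.00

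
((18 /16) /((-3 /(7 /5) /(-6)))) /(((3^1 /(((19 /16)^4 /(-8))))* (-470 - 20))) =390963 /734003200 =0.00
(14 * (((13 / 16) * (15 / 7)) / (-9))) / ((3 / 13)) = -845 / 72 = -11.74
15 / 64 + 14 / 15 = 1121 / 960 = 1.17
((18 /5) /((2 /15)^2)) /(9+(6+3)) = 45 /4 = 11.25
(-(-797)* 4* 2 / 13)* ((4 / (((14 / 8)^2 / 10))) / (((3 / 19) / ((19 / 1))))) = 1473111040 / 1911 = 770858.73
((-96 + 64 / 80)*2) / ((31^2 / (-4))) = 0.79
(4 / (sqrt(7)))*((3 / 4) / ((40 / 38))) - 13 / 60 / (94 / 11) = -143 / 5640 + 57*sqrt(7) / 140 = 1.05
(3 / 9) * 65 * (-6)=-130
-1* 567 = -567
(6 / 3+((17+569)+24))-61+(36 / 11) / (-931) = 5642755 / 10241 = 551.00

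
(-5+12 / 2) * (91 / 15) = 91 / 15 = 6.07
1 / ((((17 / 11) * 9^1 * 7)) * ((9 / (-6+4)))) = -22 / 9639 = -0.00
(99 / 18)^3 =1331 / 8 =166.38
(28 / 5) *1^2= 28 / 5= 5.60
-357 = -357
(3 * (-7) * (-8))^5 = 133827821568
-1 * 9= -9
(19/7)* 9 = 24.43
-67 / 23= -2.91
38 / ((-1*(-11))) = 38 / 11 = 3.45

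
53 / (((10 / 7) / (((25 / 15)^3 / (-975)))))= -371 / 2106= -0.18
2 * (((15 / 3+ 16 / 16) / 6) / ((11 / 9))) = 18 / 11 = 1.64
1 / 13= 0.08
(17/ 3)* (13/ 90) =221/ 270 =0.82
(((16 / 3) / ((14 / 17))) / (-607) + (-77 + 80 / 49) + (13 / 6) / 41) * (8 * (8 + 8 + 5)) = -12654.63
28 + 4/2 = 30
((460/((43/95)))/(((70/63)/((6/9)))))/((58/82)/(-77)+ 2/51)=844320708/41581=20305.44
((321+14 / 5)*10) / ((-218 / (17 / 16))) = -15.78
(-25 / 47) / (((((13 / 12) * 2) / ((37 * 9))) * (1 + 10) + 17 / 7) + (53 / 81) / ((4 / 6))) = -174825 / 1144309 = -0.15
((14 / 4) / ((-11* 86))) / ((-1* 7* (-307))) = -1 / 580844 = -0.00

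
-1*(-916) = 916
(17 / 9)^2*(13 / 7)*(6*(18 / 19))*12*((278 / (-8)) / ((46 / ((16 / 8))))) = -2088892 / 3059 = -682.87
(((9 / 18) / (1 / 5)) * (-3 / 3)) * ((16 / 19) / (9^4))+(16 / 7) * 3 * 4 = 23934248 / 872613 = 27.43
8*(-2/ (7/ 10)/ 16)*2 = -20/ 7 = -2.86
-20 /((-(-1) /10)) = -200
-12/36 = -1/3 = -0.33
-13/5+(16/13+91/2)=5737/130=44.13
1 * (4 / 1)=4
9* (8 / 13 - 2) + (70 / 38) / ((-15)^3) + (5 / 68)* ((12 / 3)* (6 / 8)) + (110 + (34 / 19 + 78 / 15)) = 1187559247 / 11337300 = 104.75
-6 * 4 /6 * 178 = -712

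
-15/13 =-1.15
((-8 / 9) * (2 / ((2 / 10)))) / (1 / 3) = -80 / 3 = -26.67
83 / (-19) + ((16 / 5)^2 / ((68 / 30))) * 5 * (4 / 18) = 631 / 969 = 0.65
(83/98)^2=0.72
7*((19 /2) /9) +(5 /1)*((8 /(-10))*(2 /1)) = -0.61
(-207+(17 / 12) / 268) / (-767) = 665695 / 2466672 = 0.27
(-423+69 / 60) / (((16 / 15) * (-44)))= 2301 / 256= 8.99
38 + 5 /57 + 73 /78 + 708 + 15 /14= 3880369 /5187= 748.10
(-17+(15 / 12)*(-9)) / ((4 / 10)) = -565 / 8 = -70.62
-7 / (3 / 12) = -28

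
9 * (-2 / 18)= -1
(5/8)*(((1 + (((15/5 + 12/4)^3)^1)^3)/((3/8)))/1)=50388485/3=16796161.67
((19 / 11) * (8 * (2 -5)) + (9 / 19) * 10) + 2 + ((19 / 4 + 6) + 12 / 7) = -130227 / 5852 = -22.25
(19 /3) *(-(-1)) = 19 /3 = 6.33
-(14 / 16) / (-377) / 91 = 1 / 39208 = 0.00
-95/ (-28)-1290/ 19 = -34315/ 532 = -64.50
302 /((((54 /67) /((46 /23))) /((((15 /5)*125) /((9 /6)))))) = 5058500 /27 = 187351.85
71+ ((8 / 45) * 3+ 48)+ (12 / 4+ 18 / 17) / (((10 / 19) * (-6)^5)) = 52670731 / 440640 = 119.53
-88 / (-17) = 88 / 17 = 5.18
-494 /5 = -98.80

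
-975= -975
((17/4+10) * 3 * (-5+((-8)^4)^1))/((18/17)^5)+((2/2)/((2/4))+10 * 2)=110382540529/839808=131437.83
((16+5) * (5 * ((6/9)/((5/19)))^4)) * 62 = 904949024/3375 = 268133.04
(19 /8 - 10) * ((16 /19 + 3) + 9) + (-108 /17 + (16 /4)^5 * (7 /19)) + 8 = 280.99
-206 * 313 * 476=-30691528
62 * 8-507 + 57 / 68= -691 / 68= -10.16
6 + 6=12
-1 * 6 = -6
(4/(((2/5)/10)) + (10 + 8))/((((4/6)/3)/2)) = 1062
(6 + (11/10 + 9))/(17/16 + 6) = 2.28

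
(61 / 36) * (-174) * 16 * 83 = -1174616 / 3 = -391538.67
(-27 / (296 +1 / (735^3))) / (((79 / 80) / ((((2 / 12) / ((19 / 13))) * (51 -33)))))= -33448787190000 / 176414557852501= -0.19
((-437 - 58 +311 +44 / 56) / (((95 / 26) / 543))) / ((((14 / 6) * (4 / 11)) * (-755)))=6289569 / 147980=42.50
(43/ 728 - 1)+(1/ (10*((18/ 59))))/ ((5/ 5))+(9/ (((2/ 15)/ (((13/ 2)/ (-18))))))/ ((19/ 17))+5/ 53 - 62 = -1390962137/ 16494660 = -84.33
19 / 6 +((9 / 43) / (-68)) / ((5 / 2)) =34709 / 10965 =3.17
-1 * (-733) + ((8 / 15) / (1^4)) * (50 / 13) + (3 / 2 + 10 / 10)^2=115643 / 156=741.30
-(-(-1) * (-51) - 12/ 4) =54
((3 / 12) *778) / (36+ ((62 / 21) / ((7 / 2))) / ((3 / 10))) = 441 / 88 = 5.01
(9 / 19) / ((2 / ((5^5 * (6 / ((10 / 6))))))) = 50625 / 19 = 2664.47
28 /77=4 /11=0.36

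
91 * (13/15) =1183/15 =78.87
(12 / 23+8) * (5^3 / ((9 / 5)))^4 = 29907226562500 / 150903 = 198188416.15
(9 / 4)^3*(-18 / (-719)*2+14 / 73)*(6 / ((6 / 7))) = 32388741 / 1679584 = 19.28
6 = 6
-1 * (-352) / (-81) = -352 / 81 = -4.35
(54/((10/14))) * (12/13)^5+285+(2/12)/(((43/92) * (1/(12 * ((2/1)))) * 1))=27478673023/79827995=344.22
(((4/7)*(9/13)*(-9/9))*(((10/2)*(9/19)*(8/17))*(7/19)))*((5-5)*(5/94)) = 0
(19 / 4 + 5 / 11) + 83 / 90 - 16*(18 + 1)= -589789 / 1980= -297.87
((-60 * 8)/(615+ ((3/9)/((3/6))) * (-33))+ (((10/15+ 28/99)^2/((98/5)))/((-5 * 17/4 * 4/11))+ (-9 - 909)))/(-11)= 404394893236/4841390169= 83.53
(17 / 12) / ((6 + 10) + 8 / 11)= 187 / 2208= 0.08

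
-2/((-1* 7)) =2/7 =0.29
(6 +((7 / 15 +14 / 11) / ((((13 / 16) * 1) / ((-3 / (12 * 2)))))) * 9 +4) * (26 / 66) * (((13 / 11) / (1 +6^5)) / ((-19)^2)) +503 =28193993905879 / 56051677605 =503.00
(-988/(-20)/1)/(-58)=-247/290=-0.85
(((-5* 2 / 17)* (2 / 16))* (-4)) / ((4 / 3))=0.22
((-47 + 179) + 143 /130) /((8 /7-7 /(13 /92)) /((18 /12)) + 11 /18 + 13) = -1090089 /152765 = -7.14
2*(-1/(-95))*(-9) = -18/95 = -0.19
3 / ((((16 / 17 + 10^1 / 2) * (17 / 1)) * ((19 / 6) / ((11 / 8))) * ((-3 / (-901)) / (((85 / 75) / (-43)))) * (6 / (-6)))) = 168487 / 1650340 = 0.10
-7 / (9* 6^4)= -0.00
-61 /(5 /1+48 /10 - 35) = 305 /126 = 2.42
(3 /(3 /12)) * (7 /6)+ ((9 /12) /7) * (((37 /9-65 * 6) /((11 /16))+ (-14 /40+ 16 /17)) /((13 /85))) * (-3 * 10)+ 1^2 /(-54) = 2550907855 /216216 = 11797.96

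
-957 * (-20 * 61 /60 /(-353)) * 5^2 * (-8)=3891800 /353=11024.93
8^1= 8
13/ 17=0.76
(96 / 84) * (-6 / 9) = -16 / 21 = -0.76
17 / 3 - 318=-937 / 3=-312.33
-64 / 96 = -2 / 3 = -0.67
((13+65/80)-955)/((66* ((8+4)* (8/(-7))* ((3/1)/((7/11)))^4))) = 23008783/10929447936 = 0.00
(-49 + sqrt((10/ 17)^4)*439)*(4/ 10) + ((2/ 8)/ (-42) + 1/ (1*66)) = 109939909/ 2670360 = 41.17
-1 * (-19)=19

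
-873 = -873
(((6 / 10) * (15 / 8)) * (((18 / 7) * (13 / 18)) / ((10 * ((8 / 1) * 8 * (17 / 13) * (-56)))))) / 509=-1521 / 17366917120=-0.00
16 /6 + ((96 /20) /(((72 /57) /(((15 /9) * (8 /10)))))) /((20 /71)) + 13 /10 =3293 /150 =21.95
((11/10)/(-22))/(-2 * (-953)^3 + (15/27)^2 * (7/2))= -81/2804295095230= -0.00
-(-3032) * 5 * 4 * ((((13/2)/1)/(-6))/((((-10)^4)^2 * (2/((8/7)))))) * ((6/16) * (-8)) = 4927/4375000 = 0.00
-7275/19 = -382.89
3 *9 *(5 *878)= 118530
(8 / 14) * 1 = 4 / 7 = 0.57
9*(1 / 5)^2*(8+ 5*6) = 342 / 25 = 13.68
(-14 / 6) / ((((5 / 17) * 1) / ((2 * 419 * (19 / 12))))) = -947359 / 90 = -10526.21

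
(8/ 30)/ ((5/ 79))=316/ 75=4.21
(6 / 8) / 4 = 3 / 16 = 0.19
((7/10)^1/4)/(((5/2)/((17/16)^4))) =0.09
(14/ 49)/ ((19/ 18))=36/ 133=0.27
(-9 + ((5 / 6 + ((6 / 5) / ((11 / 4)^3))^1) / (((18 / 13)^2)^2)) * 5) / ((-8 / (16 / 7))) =6528873205 / 2934184176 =2.23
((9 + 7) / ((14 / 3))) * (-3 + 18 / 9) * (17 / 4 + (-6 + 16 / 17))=330 / 119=2.77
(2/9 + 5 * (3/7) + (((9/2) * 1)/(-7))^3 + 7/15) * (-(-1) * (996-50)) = 2427.51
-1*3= -3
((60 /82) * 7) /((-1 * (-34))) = 105 /697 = 0.15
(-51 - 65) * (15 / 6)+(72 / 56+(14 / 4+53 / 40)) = -79489 / 280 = -283.89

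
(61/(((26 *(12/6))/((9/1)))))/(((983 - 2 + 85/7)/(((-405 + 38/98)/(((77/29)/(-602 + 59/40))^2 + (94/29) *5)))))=-0.27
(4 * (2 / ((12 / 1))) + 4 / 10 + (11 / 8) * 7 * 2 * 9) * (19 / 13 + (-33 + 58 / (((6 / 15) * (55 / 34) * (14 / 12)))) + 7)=109495271 / 12012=9115.49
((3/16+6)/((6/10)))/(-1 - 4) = -33/16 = -2.06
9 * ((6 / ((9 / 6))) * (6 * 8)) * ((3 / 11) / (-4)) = -117.82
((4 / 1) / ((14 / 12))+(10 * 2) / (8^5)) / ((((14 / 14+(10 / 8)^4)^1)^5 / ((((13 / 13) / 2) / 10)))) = 6598244171776 / 18575802562394035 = 0.00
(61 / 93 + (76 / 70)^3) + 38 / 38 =11705846 / 3987375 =2.94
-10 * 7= -70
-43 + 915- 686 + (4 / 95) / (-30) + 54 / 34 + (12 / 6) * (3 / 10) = 4558826 / 24225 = 188.19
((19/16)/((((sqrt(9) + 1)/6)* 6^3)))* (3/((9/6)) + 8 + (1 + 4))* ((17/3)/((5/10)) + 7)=5225/2304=2.27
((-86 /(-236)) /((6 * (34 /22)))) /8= 473 /96288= 0.00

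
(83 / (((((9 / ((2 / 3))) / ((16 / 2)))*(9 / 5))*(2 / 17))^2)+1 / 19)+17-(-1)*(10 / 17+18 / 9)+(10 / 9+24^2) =23778228838 / 19072827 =1246.71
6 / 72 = 1 / 12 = 0.08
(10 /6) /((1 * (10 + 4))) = 5 /42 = 0.12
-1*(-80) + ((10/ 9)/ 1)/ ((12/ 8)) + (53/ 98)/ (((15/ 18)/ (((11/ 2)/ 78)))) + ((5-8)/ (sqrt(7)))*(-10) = 30*sqrt(7)/ 7 + 27788941/ 343980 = 92.13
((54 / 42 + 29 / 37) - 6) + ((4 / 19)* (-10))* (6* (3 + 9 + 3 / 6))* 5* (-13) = 50485658 / 4921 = 10259.23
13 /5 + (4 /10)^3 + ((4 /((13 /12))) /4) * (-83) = -120171 /1625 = -73.95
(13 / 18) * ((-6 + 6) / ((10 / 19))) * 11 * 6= 0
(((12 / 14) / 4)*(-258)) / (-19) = 387 / 133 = 2.91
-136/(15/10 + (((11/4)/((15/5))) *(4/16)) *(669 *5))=-0.18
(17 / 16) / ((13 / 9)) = 0.74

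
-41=-41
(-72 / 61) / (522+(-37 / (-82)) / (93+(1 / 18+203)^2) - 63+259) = -4940598933 / 3005393824420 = -0.00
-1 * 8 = -8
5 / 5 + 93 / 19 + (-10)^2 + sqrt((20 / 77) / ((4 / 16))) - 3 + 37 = 4*sqrt(385) / 77 + 2658 / 19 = 140.91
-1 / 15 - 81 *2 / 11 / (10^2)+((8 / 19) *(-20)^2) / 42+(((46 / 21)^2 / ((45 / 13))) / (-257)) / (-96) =485572621141 / 127912138200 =3.80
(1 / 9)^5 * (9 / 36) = 1 / 236196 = 0.00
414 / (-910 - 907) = -18 / 79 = -0.23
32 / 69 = 0.46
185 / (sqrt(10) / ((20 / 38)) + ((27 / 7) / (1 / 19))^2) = 66083850 / 1918499609 -444185 * sqrt(10) / 36451492571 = 0.03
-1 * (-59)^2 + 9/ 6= -6959/ 2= -3479.50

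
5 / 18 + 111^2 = 221783 / 18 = 12321.28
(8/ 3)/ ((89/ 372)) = 992/ 89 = 11.15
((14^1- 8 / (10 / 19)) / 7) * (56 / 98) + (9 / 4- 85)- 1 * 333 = -407531 / 980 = -415.85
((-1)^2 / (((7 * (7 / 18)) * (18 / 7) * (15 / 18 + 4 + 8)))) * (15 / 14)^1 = 45 / 3773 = 0.01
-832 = -832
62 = 62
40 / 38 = 20 / 19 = 1.05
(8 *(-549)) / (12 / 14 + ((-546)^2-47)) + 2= 1.99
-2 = -2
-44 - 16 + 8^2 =4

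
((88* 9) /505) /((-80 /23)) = -2277 /5050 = -0.45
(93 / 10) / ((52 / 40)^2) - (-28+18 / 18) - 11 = 21.50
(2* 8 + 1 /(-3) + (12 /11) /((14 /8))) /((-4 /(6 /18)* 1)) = -3763 /2772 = -1.36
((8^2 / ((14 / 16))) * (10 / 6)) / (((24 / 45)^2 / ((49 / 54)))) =3500 / 9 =388.89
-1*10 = -10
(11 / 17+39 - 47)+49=708 / 17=41.65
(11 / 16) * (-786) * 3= -12969 / 8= -1621.12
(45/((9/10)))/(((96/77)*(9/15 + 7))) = 9625/1824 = 5.28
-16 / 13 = -1.23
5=5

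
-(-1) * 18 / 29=18 / 29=0.62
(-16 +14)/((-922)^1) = 1/461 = 0.00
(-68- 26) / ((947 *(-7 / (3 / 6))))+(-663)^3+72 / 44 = -291434245.36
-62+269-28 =179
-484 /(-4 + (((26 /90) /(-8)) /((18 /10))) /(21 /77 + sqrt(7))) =120.79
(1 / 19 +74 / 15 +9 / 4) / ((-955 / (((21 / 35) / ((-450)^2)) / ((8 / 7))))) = -0.00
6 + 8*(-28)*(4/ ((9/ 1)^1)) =-93.56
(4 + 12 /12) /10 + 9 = 19 /2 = 9.50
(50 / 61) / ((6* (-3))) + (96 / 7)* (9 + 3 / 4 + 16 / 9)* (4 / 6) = 44985 / 427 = 105.35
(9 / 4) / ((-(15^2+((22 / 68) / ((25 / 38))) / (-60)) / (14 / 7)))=-114750 / 5737291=-0.02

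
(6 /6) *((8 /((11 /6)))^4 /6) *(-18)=-15925248 /14641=-1087.72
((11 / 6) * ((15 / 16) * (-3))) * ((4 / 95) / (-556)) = 33 / 84512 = 0.00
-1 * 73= -73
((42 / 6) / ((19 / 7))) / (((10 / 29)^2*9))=41209 / 17100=2.41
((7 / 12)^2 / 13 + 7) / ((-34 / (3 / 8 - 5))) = 486661 / 509184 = 0.96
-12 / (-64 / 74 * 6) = 37 / 16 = 2.31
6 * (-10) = -60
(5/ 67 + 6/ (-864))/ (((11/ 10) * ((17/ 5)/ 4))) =0.07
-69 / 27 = -23 / 9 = -2.56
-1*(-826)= 826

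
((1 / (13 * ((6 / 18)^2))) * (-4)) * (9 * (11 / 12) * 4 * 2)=-2376 / 13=-182.77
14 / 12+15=97 / 6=16.17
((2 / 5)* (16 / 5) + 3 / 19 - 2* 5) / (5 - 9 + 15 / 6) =8134 / 1425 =5.71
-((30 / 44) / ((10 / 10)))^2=-225 / 484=-0.46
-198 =-198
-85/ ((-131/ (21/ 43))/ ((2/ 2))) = 1785/ 5633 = 0.32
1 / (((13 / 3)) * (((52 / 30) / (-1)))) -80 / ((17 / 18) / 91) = -44292285 / 5746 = -7708.37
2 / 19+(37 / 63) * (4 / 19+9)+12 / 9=1171 / 171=6.85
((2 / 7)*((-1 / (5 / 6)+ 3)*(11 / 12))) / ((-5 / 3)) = -99 / 350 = -0.28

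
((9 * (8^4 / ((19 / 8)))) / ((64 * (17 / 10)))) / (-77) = -46080 / 24871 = -1.85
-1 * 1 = -1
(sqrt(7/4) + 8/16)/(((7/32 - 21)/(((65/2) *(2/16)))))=-0.36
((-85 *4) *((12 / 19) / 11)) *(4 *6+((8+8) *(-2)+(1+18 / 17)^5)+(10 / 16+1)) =-10432868790 / 17455889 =-597.67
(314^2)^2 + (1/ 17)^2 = 2809418481425/ 289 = 9721171216.00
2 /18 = 0.11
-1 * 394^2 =-155236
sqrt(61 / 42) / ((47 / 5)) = 5*sqrt(2562) / 1974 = 0.13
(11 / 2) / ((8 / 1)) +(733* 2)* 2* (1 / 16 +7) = 331327 / 16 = 20707.94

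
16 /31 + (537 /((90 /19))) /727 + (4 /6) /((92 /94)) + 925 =4801761211 /5183510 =926.35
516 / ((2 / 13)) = 3354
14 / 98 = 1 / 7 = 0.14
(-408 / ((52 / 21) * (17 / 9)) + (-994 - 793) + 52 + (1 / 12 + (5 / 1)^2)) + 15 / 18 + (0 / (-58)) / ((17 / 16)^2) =-280225 / 156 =-1796.31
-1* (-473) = 473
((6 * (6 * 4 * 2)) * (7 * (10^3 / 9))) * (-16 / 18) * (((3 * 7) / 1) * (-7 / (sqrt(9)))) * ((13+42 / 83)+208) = 1614350080000 / 747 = 2161111218.21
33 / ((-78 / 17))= -187 / 26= -7.19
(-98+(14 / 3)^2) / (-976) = 343 / 4392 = 0.08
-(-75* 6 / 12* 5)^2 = -35156.25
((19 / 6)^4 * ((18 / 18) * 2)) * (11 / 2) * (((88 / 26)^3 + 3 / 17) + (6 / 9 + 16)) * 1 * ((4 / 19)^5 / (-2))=-2193525664 / 172440333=-12.72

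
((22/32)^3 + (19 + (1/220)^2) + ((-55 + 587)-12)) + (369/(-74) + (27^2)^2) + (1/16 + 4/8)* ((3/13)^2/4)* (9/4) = 41215945679500343/77477171200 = 531975.36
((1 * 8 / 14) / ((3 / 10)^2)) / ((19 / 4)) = 1600 / 1197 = 1.34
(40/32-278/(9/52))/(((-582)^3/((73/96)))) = 4217867/681306743808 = 0.00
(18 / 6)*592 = 1776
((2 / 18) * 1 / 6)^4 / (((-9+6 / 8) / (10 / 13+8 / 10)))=-17 / 759960630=-0.00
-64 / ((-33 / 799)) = 51136 / 33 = 1549.58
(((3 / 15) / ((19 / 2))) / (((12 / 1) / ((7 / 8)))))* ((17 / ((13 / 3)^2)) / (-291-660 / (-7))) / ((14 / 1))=-7 / 13871520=-0.00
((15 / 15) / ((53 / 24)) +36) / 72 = 161 / 318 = 0.51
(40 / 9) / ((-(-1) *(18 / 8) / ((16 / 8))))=320 / 81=3.95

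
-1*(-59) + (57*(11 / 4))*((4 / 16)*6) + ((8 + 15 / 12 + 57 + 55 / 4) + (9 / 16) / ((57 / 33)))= 113833 / 304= 374.45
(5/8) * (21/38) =105/304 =0.35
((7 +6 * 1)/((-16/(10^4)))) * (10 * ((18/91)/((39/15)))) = -562500/91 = -6181.32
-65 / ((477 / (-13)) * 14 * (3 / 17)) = 14365 / 20034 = 0.72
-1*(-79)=79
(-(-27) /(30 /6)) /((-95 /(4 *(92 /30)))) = -1656 /2375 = -0.70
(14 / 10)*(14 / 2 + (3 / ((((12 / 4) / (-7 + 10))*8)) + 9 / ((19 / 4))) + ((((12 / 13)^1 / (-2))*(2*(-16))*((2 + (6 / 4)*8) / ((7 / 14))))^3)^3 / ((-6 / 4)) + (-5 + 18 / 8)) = -532125051208716700663194399882966175 / 1611883904696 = -330126164581980272764195.40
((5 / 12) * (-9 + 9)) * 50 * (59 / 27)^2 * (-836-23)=0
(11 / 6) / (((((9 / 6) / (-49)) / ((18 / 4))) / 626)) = -168707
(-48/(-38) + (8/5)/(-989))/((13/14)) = 1.36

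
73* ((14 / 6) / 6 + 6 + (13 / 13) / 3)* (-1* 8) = -35332 / 9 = -3925.78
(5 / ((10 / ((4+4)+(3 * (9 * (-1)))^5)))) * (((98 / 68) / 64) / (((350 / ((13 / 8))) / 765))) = -11751748281 / 20480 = -573815.83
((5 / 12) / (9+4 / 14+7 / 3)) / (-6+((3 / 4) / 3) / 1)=-35 / 5612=-0.01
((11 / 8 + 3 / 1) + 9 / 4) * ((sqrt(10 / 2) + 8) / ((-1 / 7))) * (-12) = 1113 * sqrt(5) / 2 + 4452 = 5696.37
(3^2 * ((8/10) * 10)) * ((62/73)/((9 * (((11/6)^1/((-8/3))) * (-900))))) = 1984/180675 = 0.01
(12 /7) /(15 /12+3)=48 /119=0.40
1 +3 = 4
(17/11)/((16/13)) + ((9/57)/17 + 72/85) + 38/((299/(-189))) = -1861915103/84987760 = -21.91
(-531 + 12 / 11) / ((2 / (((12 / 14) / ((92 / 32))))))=-78.99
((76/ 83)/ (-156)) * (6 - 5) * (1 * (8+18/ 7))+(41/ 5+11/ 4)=4934201/ 453180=10.89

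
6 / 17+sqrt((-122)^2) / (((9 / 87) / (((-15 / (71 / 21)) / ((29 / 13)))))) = -2830584 / 1207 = -2345.14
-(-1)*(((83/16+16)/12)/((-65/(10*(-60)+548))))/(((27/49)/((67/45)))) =370979/97200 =3.82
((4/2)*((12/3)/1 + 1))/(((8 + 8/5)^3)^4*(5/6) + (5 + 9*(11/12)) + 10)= 0.00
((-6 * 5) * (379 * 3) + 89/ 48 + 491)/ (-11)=146693/ 48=3056.10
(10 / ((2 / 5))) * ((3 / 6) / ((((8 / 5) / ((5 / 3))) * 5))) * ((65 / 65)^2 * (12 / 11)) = 125 / 44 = 2.84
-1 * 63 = -63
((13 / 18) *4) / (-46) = -0.06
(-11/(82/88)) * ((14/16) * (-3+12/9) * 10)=21175/123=172.15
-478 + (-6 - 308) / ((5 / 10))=-1106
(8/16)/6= 1/12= 0.08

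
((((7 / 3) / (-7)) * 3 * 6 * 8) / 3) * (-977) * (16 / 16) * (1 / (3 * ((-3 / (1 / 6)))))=-7816 / 27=-289.48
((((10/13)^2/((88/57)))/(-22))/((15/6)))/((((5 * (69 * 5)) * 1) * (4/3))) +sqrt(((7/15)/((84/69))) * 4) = -57/18813080 +sqrt(345)/15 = 1.24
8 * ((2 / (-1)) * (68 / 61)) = -1088 / 61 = -17.84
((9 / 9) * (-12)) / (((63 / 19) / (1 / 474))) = -38 / 4977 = -0.01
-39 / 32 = -1.22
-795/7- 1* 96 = -1467/7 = -209.57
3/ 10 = 0.30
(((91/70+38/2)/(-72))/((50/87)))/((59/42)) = -41209/118000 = -0.35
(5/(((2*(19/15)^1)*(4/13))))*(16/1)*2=3900/19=205.26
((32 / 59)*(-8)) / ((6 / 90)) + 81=15.92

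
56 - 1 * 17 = 39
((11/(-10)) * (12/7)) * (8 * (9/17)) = -7.99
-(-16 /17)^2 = -256 /289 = -0.89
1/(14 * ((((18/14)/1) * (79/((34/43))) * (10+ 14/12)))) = 34/682797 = 0.00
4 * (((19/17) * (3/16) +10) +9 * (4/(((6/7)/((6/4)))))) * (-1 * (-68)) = 19913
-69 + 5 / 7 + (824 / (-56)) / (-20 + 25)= -2493 / 35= -71.23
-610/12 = -305/6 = -50.83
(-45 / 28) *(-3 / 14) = 135 / 392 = 0.34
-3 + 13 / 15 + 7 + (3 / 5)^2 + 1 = 467 / 75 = 6.23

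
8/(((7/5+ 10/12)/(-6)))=-1440/67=-21.49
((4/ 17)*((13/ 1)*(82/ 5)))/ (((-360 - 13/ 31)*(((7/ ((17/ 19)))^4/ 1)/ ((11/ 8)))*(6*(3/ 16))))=-7143619912/ 157321789007985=-0.00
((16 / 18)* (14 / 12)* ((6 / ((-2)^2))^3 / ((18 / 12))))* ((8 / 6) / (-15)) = -28 / 135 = -0.21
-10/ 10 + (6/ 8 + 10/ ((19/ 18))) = 701/ 76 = 9.22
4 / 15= 0.27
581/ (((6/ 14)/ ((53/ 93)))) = 215551/ 279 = 772.58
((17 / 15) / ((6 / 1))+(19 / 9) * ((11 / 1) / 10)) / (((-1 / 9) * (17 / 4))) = -452 / 85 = -5.32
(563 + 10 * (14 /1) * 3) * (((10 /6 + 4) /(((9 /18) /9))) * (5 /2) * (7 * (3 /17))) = 309645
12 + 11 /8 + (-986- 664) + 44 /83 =-1086367 /664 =-1636.09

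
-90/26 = -45/13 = -3.46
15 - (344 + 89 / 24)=-7985 / 24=-332.71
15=15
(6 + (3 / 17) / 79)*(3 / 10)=24183 / 13430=1.80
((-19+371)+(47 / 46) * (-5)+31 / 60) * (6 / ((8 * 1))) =479423 / 1840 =260.56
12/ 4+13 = 16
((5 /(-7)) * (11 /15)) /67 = -11 /1407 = -0.01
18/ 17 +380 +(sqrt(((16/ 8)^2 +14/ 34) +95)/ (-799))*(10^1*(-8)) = 1040*sqrt(170)/ 13583 +6478/ 17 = 382.06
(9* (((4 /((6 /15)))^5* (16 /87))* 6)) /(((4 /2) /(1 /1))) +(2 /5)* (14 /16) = 288000203 /580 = 496552.07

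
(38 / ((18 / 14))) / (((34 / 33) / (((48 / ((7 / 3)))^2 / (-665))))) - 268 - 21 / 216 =-85871299 / 299880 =-286.35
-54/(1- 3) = 27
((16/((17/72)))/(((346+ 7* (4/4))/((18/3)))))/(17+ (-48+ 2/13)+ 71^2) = 22464/97714283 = 0.00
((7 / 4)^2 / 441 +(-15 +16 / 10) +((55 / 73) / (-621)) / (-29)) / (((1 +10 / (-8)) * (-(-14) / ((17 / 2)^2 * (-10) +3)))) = -2026943078621 / 736207920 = -2753.22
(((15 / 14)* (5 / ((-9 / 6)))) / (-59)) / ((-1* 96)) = -0.00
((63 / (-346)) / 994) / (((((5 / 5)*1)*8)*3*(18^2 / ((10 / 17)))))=-5 / 360825408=-0.00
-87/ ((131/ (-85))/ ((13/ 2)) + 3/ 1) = -96135/ 3053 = -31.49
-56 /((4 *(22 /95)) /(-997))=663005 /11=60273.18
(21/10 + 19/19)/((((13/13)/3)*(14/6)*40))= 279/2800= 0.10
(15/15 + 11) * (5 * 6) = 360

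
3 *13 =39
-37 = -37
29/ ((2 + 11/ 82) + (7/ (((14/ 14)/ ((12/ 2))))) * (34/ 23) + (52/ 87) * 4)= 4758378/ 10929815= 0.44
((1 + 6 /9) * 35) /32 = 175 /96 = 1.82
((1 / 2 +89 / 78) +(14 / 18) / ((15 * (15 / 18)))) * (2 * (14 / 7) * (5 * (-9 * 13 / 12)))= -4982 / 15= -332.13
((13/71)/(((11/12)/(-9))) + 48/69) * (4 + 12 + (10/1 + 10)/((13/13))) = -39.67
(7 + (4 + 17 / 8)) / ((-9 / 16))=-23.33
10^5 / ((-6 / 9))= -150000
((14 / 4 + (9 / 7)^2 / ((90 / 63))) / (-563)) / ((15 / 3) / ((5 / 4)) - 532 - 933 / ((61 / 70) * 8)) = 39772 / 3182101335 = 0.00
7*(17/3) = 119/3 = 39.67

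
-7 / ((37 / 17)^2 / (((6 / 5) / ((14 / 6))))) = -5202 / 6845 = -0.76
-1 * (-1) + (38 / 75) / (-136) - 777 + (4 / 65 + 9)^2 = -598065727 / 861900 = -693.89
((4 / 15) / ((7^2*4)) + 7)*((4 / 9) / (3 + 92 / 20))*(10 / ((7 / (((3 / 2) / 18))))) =25730 / 527877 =0.05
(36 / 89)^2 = 1296 / 7921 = 0.16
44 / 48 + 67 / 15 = 323 / 60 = 5.38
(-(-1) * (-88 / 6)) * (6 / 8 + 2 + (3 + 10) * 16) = -3091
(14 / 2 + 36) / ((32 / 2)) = 43 / 16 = 2.69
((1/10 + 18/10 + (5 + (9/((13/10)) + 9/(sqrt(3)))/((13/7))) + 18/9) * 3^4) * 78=97459.82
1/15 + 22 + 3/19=6334/285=22.22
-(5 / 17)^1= -5 / 17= -0.29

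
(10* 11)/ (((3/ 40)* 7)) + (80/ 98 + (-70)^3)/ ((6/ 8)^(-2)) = -28330945/ 147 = -192727.52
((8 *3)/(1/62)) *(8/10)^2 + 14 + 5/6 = 145073/150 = 967.15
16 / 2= 8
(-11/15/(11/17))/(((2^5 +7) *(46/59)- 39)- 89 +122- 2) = -1003/19830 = -0.05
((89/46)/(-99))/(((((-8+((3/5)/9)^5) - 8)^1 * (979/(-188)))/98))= -777262500/33813447217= -0.02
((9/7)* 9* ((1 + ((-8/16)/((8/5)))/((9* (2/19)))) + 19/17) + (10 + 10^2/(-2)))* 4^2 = -73543/238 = -309.00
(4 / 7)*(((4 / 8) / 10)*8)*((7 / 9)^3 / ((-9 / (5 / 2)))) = -196 / 6561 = -0.03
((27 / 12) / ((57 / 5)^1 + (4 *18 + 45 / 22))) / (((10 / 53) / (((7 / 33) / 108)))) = 371 / 1353456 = 0.00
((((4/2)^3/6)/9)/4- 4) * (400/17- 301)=504719/459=1099.61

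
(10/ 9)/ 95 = 0.01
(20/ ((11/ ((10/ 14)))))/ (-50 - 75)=-4/ 385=-0.01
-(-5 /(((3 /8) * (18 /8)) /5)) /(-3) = -800 /81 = -9.88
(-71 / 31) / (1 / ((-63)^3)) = 17753337 / 31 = 572688.29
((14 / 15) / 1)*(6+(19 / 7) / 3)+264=2434 / 9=270.44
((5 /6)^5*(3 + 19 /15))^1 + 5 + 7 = 9998 /729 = 13.71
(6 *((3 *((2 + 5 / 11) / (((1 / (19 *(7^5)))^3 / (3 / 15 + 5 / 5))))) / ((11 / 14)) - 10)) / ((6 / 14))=3101871079931963383772 / 605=5127059636251179146.73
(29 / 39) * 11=319 / 39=8.18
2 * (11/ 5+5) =72/ 5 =14.40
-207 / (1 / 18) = -3726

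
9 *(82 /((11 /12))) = 8856 /11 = 805.09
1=1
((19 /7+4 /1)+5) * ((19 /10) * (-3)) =-2337 /35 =-66.77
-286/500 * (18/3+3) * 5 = -1287/50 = -25.74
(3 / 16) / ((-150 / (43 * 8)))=-43 / 100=-0.43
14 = 14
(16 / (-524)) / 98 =-2 / 6419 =-0.00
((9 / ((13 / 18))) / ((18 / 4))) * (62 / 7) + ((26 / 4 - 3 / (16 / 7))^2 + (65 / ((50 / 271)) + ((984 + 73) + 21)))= 172592799 / 116480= 1481.74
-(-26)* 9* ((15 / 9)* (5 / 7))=1950 / 7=278.57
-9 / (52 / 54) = -243 / 26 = -9.35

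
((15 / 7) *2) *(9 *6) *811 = 1313820 / 7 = 187688.57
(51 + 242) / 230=1.27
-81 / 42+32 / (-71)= -2.38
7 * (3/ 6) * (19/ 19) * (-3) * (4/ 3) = -14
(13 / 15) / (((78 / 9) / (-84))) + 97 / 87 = -3169 / 435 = -7.29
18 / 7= 2.57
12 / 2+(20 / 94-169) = -7651 / 47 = -162.79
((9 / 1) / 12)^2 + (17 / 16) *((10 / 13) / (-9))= 883 / 1872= 0.47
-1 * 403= -403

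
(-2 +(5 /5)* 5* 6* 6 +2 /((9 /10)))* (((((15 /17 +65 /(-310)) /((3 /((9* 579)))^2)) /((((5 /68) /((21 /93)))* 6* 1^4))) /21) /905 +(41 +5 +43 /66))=23580940797319 /1291511925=18258.40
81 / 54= 3 / 2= 1.50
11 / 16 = 0.69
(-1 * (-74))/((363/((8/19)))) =592/6897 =0.09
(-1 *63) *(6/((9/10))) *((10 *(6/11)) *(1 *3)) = -75600/11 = -6872.73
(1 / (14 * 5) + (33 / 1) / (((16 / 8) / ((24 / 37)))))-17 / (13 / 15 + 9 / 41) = -4268387 / 865060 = -4.93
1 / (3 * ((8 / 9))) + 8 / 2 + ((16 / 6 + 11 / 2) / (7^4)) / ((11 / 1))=4.38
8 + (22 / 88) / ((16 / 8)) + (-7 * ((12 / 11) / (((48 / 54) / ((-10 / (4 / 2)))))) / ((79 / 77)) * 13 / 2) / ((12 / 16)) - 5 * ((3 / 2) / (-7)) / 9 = 4925135 / 13272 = 371.09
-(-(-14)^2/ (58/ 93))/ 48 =1519/ 232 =6.55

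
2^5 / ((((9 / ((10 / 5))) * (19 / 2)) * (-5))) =-128 / 855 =-0.15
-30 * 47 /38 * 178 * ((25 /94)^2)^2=-33.04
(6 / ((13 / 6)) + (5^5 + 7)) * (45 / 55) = 366768 / 143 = 2564.81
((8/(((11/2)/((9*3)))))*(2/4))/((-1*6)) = -3.27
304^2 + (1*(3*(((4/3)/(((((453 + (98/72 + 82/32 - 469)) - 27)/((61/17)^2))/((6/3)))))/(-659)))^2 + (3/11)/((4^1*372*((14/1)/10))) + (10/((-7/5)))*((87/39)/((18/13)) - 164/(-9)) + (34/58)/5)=1760611248780950171289106017503/19080159621782017547176080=92274.45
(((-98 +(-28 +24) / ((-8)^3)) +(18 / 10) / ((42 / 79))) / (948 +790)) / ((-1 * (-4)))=-423837 / 31144960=-0.01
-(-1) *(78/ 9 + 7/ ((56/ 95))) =493/ 24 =20.54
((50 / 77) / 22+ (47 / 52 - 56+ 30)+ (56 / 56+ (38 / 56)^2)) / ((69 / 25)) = -242599125 / 28364336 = -8.55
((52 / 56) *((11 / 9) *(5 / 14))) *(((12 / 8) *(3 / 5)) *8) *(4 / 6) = 286 / 147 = 1.95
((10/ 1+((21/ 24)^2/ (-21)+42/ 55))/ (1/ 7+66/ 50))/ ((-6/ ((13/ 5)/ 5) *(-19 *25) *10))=10308389/ 77045760000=0.00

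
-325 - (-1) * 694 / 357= -115331 / 357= -323.06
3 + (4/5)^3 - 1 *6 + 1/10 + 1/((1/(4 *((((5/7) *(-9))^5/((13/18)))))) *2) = -1660883564127/54622750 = -30406.44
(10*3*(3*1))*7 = 630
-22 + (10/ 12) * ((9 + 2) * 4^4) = 6974/ 3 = 2324.67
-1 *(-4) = 4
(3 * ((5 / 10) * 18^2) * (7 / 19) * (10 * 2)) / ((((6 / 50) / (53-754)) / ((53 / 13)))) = -21065751000 / 247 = -85286441.30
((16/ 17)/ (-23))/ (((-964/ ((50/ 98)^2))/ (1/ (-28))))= -625/ 1583740417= -0.00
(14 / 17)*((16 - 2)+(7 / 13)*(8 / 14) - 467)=-82390 / 221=-372.81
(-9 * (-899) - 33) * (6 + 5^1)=88638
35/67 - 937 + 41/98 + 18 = -6027977/6566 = -918.06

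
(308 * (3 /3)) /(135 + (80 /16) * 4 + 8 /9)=2772 /1403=1.98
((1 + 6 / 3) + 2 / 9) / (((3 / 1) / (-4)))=-116 / 27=-4.30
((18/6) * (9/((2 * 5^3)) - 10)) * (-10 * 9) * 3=8070.84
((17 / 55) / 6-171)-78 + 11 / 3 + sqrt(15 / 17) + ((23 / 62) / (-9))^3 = -2343855140621 / 9555761160 + sqrt(255) / 17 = -244.34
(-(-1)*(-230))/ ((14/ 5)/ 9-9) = 450/ 17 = 26.47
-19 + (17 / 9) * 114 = 589 / 3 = 196.33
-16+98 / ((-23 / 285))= -28298 / 23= -1230.35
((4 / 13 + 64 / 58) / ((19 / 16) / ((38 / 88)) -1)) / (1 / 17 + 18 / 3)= 5168 / 38831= 0.13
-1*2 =-2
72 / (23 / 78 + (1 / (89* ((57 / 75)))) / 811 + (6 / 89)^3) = 61005862874736 / 250121005165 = 243.91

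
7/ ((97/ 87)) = 609/ 97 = 6.28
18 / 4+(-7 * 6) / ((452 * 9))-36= -10682 / 339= -31.51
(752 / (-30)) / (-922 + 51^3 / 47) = -17672 / 1339755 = -0.01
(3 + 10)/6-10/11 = 83/66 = 1.26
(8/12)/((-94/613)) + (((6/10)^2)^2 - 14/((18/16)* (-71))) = -75882952/18770625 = -4.04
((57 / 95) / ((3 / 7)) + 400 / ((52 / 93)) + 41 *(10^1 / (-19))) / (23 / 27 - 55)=-23181633 / 1805570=-12.84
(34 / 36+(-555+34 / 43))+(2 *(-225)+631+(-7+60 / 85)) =-378.56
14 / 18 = 7 / 9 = 0.78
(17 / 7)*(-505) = -8585 / 7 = -1226.43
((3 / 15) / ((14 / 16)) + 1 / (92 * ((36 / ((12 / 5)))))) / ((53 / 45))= 6645 / 34132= 0.19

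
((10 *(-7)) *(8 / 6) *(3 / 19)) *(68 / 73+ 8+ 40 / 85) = -3267040 / 23579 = -138.56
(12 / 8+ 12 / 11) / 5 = 57 / 110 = 0.52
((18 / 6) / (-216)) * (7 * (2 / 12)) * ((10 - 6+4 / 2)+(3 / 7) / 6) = -85 / 864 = -0.10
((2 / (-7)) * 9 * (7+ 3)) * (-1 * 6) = 1080 / 7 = 154.29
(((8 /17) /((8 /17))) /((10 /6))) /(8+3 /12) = 4 /55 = 0.07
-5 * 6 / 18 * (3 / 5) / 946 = -1 / 946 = -0.00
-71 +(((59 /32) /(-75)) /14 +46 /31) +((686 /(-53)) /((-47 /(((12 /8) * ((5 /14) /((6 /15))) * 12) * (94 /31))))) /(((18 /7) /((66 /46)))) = -78759621551 /1269710400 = -62.03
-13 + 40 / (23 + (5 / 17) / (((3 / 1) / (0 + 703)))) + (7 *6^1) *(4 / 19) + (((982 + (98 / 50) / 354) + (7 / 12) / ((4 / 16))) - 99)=21717709679 / 24633975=881.62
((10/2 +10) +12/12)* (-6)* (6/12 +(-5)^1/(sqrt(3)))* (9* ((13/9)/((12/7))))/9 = -364/9 +3640* sqrt(3)/27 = 193.06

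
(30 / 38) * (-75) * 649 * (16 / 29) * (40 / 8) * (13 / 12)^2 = -68550625 / 551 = -124411.30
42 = 42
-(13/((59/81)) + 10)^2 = -2699449/3481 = -775.48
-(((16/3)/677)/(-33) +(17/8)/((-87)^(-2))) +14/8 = -8623112029/536184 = -16082.37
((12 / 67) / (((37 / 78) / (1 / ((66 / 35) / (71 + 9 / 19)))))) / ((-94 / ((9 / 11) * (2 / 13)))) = -0.02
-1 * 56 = -56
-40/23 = -1.74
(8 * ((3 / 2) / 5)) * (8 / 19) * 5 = 96 / 19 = 5.05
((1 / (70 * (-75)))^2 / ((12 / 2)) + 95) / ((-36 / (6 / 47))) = -15710625001 / 46635750000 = -0.34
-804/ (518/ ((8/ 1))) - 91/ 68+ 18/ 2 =-83749/ 17612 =-4.76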